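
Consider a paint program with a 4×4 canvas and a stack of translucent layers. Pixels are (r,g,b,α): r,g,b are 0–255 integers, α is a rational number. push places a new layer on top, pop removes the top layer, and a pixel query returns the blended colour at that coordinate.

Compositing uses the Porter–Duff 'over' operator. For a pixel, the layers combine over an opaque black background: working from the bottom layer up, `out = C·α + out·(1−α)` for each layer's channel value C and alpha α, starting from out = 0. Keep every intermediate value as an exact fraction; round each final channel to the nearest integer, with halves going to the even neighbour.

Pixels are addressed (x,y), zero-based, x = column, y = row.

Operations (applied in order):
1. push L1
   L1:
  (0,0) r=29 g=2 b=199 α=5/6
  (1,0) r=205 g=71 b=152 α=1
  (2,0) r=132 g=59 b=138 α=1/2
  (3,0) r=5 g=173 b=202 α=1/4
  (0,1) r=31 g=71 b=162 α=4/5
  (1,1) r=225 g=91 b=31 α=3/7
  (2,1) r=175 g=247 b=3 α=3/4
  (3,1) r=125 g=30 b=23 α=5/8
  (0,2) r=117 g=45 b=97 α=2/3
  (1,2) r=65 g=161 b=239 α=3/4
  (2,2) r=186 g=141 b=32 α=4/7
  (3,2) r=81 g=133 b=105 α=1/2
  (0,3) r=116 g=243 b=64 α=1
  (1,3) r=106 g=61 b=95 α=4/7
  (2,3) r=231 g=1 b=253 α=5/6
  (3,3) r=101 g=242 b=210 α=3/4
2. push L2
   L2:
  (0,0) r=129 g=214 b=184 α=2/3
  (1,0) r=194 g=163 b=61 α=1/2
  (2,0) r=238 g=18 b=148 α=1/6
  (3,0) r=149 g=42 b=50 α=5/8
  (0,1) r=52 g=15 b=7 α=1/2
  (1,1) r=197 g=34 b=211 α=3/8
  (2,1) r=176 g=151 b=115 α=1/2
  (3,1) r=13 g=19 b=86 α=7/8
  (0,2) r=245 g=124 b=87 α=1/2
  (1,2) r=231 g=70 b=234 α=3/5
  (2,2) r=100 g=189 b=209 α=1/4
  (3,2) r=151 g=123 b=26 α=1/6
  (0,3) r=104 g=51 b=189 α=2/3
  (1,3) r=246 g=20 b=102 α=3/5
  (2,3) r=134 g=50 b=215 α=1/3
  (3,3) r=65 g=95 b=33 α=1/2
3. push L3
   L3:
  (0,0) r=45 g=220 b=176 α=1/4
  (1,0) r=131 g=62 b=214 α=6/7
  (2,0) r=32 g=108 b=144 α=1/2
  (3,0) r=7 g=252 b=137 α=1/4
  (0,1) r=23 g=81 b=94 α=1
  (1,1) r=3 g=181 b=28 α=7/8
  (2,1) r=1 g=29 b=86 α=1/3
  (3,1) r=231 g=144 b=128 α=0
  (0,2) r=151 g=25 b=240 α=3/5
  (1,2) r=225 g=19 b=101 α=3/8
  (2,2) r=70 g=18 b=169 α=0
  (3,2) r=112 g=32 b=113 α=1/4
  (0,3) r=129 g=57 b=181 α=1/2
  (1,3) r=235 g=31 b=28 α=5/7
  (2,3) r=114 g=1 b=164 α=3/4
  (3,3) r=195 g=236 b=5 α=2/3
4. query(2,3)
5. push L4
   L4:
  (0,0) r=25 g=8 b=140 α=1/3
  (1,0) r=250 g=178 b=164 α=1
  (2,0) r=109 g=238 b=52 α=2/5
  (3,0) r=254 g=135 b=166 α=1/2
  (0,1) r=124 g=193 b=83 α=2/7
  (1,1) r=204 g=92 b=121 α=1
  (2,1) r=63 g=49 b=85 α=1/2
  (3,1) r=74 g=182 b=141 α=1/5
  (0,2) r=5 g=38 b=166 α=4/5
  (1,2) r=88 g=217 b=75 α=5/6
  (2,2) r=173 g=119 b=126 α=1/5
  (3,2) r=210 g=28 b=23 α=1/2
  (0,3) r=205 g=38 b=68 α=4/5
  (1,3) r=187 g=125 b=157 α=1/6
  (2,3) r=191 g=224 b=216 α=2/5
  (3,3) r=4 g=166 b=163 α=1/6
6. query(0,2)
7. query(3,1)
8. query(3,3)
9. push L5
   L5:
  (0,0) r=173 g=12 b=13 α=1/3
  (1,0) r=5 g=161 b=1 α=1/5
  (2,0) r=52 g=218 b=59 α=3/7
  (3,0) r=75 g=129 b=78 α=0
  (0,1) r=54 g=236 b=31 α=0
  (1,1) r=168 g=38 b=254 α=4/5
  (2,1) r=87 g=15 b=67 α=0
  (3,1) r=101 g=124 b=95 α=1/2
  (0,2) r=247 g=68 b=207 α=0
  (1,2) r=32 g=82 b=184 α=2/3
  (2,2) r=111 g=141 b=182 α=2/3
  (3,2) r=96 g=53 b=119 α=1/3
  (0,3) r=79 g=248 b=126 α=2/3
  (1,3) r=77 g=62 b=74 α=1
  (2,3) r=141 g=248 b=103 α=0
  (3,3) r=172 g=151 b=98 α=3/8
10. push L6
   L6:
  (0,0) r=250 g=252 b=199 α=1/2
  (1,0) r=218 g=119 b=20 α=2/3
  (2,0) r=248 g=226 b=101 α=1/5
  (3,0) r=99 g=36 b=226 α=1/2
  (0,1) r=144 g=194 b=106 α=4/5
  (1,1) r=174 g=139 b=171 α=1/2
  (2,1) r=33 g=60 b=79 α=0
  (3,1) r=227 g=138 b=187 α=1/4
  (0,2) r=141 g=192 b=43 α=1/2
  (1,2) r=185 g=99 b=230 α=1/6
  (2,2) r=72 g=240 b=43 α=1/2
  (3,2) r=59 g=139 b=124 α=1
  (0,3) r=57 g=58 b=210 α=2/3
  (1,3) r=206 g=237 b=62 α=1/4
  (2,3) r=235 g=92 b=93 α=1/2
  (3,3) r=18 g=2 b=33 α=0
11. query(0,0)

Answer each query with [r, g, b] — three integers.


(2,3) stack=L1,L2,L3; from [0,0,0]:
+L1 (α=5/6) → [385/2, 5/6, 1265/6]
+L2 (α=1/3) → [173, 155/9, 1910/9]
+L3 (α=3/4) → [515/4, 91/18, 3169/18]
→ [129, 5, 176]

query (0,2) [L1,L2,L3,L4] — begin 0,0,0
after L1 α=2/3: [78, 30, 194/3]
after L2 α=1/2: [323/2, 77, 455/6]
after L3 α=3/5: [776/5, 229/5, 523/3]
after L4 α=4/5: [876/25, 989/25, 503/3]
→ [35, 40, 168]

at x=3,y=1 over L1,L2,L3,L4:
after L1 α=5/8: [625/8, 75/4, 115/8]
after L2 α=7/8: [1353/64, 607/32, 4931/64]
after L3 α=0: [1353/64, 607/32, 4931/64]
after L4 α=1/5: [2537/80, 2063/40, 7187/80]
= [32, 52, 90]

(3,3) stack=L1,L2,L3,L4; from [0,0,0]:
L1 α=3/4: [303/4, 363/2, 315/2]
L2 α=1/2: [563/8, 553/4, 381/4]
L3 α=2/3: [3683/24, 2441/12, 421/12]
L4 α=1/6: [18511/144, 14197/72, 4061/72]
= [129, 197, 56]

at x=0,y=0 over L1,L2,L3,L4,L5,L6:
+L1 (α=5/6) → [145/6, 5/3, 995/6]
+L2 (α=2/3) → [1693/18, 1289/9, 3203/18]
+L3 (α=1/4) → [1963/24, 1949/12, 4259/24]
+L4 (α=1/3) → [2263/36, 1997/18, 5939/36]
+L5 (α=1/3) → [5377/54, 2105/27, 6173/54]
+L6 (α=1/2) → [18877/108, 8909/54, 16919/108]
→ [175, 165, 157]


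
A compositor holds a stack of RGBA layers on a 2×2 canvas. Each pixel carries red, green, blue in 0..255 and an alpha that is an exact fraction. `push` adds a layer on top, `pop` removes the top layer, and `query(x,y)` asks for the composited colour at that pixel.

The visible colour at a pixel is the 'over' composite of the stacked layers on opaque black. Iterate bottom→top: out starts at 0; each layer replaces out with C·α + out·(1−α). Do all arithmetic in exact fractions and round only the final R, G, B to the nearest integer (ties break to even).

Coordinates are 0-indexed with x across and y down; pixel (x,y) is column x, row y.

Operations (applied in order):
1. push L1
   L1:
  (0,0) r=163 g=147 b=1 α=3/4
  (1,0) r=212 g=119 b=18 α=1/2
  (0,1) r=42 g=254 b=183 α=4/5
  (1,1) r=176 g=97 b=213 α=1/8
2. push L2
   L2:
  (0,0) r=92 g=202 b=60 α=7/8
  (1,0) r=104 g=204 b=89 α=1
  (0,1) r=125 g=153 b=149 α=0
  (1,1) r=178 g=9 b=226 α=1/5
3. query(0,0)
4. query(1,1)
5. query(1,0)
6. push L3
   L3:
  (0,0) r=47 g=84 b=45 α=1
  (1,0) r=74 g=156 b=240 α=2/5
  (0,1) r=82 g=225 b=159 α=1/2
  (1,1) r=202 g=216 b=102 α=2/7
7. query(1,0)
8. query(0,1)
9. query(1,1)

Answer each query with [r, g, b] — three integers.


(0,0) stack=L1,L2; from [0,0,0]:
+L1 (α=3/4) → [489/4, 441/4, 3/4]
+L2 (α=7/8) → [3065/32, 6097/32, 1683/32]
→ [96, 191, 53]

(1,1) stack=L1,L2; from [0,0,0]:
L1 α=1/8: [22, 97/8, 213/8]
L2 α=1/5: [266/5, 23/2, 133/2]
rounded: [53, 12, 66]

at x=1,y=0 over L1,L2:
after L1 α=1/2: [106, 119/2, 9]
after L2 α=1: [104, 204, 89]
→ [104, 204, 89]

at x=1,y=0 over L1,L2,L3:
after L1 α=1/2: [106, 119/2, 9]
after L2 α=1: [104, 204, 89]
after L3 α=2/5: [92, 924/5, 747/5]
→ [92, 185, 149]

query (0,1) [L1,L2,L3] — begin 0,0,0
after L1 α=4/5: [168/5, 1016/5, 732/5]
after L2 α=0: [168/5, 1016/5, 732/5]
after L3 α=1/2: [289/5, 2141/10, 1527/10]
rounded: [58, 214, 153]

at x=1,y=1 over L1,L2,L3:
L1 α=1/8: [22, 97/8, 213/8]
L2 α=1/5: [266/5, 23/2, 133/2]
L3 α=2/7: [670/7, 979/14, 1073/14]
= [96, 70, 77]


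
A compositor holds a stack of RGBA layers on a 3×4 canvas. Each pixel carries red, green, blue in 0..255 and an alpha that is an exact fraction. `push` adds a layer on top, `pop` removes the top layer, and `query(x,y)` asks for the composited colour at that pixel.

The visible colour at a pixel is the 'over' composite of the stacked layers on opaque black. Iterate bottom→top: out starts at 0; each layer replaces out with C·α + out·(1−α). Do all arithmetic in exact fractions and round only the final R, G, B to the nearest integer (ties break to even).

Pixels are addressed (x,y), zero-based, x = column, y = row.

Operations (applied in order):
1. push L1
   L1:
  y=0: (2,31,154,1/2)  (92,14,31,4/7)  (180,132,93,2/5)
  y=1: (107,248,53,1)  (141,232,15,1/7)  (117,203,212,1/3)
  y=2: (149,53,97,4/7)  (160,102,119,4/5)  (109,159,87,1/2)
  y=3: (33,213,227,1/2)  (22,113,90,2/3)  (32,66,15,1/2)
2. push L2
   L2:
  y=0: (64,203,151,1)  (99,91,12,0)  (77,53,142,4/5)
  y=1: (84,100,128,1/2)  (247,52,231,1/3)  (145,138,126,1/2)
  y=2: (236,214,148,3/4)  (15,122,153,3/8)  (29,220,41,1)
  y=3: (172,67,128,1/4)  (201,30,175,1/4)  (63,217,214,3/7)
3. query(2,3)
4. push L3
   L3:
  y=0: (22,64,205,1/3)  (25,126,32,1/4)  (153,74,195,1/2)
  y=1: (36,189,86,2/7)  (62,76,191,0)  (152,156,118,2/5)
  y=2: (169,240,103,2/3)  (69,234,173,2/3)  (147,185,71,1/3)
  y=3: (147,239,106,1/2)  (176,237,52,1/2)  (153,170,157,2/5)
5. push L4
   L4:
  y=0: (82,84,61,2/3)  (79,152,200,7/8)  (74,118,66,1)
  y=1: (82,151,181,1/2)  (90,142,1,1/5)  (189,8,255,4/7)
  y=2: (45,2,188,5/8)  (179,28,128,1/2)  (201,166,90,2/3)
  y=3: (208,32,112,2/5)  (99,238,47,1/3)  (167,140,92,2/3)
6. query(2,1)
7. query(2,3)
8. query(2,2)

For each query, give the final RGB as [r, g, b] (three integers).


query (2,3) [L1,L2] — begin 0,0,0
L1 α=1/2: [16, 33, 15/2]
L2 α=3/7: [253/7, 783/7, 96]
= [36, 112, 96]

query (2,1) [L1,L2,L3,L4] — begin 0,0,0
after L1 α=1/3: [39, 203/3, 212/3]
after L2 α=1/2: [92, 617/6, 295/3]
after L3 α=2/5: [116, 1241/10, 531/5]
after L4 α=4/7: [1104/7, 4043/70, 6693/35]
= [158, 58, 191]

at x=2,y=3 over L1,L2,L3,L4:
+L1 (α=1/2) → [16, 33, 15/2]
+L2 (α=3/7) → [253/7, 783/7, 96]
+L3 (α=2/5) → [2901/35, 4729/35, 602/5]
+L4 (α=2/3) → [14591/105, 4843/35, 1522/15]
= [139, 138, 101]

at x=2,y=2 over L1,L2,L3,L4:
after L1 α=1/2: [109/2, 159/2, 87/2]
after L2 α=1: [29, 220, 41]
after L3 α=1/3: [205/3, 625/3, 51]
after L4 α=2/3: [1411/9, 1621/9, 77]
→ [157, 180, 77]


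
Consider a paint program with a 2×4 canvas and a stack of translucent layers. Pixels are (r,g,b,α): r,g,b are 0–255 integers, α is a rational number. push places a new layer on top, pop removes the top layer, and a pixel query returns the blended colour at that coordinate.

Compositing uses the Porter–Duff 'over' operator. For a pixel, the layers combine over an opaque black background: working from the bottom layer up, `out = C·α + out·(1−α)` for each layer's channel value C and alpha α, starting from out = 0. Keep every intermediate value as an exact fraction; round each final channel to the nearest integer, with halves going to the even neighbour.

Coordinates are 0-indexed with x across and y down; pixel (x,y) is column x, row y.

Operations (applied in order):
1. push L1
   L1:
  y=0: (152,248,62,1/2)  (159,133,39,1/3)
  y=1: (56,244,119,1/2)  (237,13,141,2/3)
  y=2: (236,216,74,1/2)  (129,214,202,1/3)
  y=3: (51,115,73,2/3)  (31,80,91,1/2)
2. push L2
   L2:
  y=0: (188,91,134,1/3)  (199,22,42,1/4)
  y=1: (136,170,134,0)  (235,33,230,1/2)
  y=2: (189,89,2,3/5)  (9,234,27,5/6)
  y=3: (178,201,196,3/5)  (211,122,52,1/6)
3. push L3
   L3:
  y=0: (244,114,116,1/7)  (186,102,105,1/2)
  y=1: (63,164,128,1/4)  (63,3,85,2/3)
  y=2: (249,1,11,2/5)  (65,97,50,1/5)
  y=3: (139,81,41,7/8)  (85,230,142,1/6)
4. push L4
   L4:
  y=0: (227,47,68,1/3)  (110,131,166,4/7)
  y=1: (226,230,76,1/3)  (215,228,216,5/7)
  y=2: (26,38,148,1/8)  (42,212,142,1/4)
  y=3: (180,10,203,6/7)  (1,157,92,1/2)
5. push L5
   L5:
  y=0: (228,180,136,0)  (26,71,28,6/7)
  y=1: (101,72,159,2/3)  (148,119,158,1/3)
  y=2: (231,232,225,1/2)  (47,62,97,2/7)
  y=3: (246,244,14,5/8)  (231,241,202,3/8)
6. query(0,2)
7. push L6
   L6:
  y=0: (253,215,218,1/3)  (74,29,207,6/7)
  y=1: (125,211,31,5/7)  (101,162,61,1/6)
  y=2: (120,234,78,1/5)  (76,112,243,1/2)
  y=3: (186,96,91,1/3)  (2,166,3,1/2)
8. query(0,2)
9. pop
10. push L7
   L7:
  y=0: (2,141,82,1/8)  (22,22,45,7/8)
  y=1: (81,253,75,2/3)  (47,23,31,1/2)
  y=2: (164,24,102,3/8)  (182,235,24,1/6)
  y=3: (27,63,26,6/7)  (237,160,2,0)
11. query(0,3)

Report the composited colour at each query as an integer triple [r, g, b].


(0,2) stack=L1,L2,L3,L4,L5; from [0,0,0]:
after L1 α=1/2: [118, 108, 37]
after L2 α=3/5: [803/5, 483/5, 16]
after L3 α=2/5: [4899/25, 1459/25, 14]
after L4 α=1/8: [34943/200, 11163/200, 123/4]
after L5 α=1/2: [81143/400, 57563/400, 1023/8]
= [203, 144, 128]

at x=0,y=2 over L1,L2,L3,L4,L5,L6:
+L1 (α=1/2) → [118, 108, 37]
+L2 (α=3/5) → [803/5, 483/5, 16]
+L3 (α=2/5) → [4899/25, 1459/25, 14]
+L4 (α=1/8) → [34943/200, 11163/200, 123/4]
+L5 (α=1/2) → [81143/400, 57563/400, 1023/8]
+L6 (α=1/5) → [93143/500, 80963/500, 1179/10]
rounded: [186, 162, 118]

query (0,3) [L1,L2,L3,L4,L5,L7] — begin 0,0,0
L1 α=2/3: [34, 230/3, 146/3]
L2 α=3/5: [602/5, 2269/15, 2056/15]
L3 α=7/8: [5467/40, 5387/60, 6361/120]
L4 α=6/7: [48667/280, 8987/420, 152521/840]
L5 α=5/8: [490401/2240, 179787/1120, 172121/2240]
L7 α=6/7: [853281/15680, 603147/7840, 521561/15680]
= [54, 77, 33]


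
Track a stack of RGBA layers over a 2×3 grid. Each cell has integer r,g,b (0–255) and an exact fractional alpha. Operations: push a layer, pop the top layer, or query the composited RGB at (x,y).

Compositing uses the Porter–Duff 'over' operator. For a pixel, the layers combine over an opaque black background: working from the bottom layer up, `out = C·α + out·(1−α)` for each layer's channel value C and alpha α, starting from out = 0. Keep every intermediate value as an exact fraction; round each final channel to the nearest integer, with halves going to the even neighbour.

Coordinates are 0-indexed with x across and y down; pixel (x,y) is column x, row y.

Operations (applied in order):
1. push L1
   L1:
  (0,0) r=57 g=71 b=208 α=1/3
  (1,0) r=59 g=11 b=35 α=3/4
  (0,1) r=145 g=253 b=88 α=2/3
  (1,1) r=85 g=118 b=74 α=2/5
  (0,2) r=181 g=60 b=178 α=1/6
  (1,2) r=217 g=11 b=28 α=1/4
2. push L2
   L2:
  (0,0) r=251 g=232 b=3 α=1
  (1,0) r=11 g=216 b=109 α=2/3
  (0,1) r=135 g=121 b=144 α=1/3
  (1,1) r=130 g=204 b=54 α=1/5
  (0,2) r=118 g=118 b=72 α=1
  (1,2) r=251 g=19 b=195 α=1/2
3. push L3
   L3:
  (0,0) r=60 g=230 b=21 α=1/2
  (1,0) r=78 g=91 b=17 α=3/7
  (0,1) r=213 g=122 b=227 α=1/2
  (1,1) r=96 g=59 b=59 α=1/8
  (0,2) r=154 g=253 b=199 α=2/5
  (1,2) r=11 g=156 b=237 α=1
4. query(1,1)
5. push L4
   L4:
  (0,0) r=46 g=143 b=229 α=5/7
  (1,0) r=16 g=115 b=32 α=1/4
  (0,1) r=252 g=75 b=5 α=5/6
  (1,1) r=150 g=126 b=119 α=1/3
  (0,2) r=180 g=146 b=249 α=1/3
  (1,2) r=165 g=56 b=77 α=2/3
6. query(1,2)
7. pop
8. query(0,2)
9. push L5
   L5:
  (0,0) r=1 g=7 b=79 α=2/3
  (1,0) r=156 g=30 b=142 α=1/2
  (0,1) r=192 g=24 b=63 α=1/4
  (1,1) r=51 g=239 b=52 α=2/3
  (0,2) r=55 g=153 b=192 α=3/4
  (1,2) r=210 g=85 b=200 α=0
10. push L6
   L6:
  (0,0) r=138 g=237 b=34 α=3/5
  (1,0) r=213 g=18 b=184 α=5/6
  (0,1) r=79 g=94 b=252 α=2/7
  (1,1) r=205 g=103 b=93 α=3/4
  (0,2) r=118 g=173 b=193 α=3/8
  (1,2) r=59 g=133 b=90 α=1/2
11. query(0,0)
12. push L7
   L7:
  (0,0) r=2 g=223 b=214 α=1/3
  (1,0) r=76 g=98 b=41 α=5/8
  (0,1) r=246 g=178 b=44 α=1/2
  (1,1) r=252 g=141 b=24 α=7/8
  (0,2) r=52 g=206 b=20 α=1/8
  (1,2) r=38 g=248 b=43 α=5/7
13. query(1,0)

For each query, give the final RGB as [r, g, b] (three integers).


query (1,1) [L1,L2,L3] — begin 0,0,0
after L1 α=2/5: [34, 236/5, 148/5]
after L2 α=1/5: [266/5, 1964/25, 862/25]
after L3 α=1/8: [1171/20, 15223/200, 7509/200]
= [59, 76, 38]

query (1,2) [L1,L2,L3,L4] — begin 0,0,0
after L1 α=1/4: [217/4, 11/4, 7]
after L2 α=1/2: [1221/8, 87/8, 101]
after L3 α=1: [11, 156, 237]
after L4 α=2/3: [341/3, 268/3, 391/3]
= [114, 89, 130]

at x=0,y=2 over L1,L2,L3:
+L1 (α=1/6) → [181/6, 10, 89/3]
+L2 (α=1) → [118, 118, 72]
+L3 (α=2/5) → [662/5, 172, 614/5]
→ [132, 172, 123]

(0,0) stack=L1,L2,L3,L5,L6; from [0,0,0]:
after L1 α=1/3: [19, 71/3, 208/3]
after L2 α=1: [251, 232, 3]
after L3 α=1/2: [311/2, 231, 12]
after L5 α=2/3: [105/2, 245/3, 170/3]
after L6 α=3/5: [519/5, 2623/15, 646/15]
= [104, 175, 43]

(1,0) stack=L1,L2,L3,L5,L6,L7; from [0,0,0]:
L1 α=3/4: [177/4, 33/4, 105/4]
L2 α=2/3: [265/12, 587/4, 977/12]
L3 α=3/7: [967/21, 860/7, 1130/21]
L5 α=1/2: [4243/42, 535/7, 2056/21]
L6 α=5/6: [48973/252, 1165/42, 10688/63]
L7 α=5/8: [80893/672, 8025/112, 14993/168]
→ [120, 72, 89]


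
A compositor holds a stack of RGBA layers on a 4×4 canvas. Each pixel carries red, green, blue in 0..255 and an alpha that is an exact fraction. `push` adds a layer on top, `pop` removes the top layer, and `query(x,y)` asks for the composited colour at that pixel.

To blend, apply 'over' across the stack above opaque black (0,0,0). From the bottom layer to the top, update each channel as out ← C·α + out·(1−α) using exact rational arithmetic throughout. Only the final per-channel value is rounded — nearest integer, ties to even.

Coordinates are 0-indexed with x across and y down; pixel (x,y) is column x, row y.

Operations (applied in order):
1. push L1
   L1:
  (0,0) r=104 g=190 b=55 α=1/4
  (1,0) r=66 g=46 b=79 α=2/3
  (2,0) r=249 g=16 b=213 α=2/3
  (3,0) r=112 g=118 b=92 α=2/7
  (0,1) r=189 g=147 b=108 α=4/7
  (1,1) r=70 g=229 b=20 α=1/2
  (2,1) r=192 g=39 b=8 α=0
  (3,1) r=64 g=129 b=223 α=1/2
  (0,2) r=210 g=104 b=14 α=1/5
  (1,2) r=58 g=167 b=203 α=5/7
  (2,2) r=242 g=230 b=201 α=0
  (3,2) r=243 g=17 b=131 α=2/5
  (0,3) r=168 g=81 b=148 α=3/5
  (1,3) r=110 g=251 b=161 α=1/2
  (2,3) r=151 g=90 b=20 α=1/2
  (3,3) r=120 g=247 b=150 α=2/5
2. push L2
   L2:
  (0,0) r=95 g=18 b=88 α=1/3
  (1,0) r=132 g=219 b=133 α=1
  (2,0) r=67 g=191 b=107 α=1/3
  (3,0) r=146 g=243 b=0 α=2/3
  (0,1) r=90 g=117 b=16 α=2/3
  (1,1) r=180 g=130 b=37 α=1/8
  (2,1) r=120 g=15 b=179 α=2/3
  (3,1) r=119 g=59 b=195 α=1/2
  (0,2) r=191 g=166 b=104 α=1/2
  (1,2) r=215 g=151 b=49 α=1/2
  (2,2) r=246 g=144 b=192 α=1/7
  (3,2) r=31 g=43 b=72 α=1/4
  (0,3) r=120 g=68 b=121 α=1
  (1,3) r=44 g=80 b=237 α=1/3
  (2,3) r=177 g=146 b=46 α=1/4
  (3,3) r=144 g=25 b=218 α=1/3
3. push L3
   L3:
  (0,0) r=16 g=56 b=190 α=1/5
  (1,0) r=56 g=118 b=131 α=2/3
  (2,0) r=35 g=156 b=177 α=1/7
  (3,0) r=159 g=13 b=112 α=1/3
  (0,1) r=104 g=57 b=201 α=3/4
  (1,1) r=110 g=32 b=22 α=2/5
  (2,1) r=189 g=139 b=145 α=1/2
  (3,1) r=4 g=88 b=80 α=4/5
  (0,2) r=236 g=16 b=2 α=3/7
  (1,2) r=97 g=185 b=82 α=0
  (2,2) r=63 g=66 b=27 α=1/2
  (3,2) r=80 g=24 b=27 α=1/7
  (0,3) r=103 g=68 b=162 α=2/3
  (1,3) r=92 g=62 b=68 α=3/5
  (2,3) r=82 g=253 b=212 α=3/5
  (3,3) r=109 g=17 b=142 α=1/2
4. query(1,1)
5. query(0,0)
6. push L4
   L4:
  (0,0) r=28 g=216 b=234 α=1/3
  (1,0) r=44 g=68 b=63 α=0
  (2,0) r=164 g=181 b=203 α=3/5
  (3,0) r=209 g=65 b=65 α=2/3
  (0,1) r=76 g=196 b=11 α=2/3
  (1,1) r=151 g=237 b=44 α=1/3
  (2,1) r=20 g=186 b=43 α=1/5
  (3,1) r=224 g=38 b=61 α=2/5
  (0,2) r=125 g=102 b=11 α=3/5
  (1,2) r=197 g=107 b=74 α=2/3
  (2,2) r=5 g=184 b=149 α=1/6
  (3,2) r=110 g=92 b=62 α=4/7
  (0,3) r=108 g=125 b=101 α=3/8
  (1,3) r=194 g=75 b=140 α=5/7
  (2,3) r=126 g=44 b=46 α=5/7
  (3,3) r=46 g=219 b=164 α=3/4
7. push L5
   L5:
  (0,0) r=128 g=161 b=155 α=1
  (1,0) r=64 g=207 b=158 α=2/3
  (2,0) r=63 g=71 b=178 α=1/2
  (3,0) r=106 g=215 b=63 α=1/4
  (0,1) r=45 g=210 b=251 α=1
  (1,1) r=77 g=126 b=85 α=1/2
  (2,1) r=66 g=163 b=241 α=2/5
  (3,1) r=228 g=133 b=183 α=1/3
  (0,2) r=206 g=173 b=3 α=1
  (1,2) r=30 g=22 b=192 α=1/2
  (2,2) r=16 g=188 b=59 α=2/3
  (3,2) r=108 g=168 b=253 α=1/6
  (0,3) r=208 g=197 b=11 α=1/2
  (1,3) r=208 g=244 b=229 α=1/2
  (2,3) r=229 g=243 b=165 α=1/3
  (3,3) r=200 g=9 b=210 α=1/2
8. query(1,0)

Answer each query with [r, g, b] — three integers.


(1,1) stack=L1,L2,L3; from [0,0,0]:
L1 α=1/2: [35, 229/2, 10]
L2 α=1/8: [425/8, 1863/16, 107/8]
L3 α=2/5: [607/8, 6613/80, 673/40]
rounded: [76, 83, 17]

query (0,0) [L1,L2,L3] — begin 0,0,0
+L1 (α=1/4) → [26, 95/2, 55/4]
+L2 (α=1/3) → [49, 113/3, 77/2]
+L3 (α=1/5) → [212/5, 124/3, 344/5]
= [42, 41, 69]

(1,0) stack=L1,L2,L3,L4,L5; from [0,0,0]:
after L1 α=2/3: [44, 92/3, 158/3]
after L2 α=1: [132, 219, 133]
after L3 α=2/3: [244/3, 455/3, 395/3]
after L4 α=0: [244/3, 455/3, 395/3]
after L5 α=2/3: [628/9, 1697/9, 1343/9]
→ [70, 189, 149]


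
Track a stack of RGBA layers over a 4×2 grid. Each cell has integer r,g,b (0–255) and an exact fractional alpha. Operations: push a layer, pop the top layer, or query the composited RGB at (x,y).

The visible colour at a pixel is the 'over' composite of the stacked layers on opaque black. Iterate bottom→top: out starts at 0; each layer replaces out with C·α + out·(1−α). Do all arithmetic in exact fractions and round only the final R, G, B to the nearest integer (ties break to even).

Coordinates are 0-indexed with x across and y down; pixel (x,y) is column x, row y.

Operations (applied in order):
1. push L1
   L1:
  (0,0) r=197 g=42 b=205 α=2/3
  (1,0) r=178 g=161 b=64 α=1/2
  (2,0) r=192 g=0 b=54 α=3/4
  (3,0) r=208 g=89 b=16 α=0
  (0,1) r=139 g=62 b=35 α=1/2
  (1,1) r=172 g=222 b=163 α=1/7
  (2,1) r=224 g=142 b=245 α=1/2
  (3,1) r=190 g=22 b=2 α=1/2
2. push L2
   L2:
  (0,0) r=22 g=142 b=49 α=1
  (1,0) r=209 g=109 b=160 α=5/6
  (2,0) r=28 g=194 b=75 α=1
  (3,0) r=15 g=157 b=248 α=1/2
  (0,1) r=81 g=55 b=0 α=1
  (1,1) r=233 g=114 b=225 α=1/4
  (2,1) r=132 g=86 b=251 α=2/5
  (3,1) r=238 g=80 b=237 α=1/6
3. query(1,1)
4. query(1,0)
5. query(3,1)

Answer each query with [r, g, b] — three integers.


query (1,1) [L1,L2] — begin 0,0,0
+L1 (α=1/7) → [172/7, 222/7, 163/7]
+L2 (α=1/4) → [2147/28, 366/7, 516/7]
rounded: [77, 52, 74]

at x=1,y=0 over L1,L2:
+L1 (α=1/2) → [89, 161/2, 32]
+L2 (α=5/6) → [189, 417/4, 416/3]
rounded: [189, 104, 139]

(3,1) stack=L1,L2; from [0,0,0]:
L1 α=1/2: [95, 11, 1]
L2 α=1/6: [713/6, 45/2, 121/3]
→ [119, 22, 40]


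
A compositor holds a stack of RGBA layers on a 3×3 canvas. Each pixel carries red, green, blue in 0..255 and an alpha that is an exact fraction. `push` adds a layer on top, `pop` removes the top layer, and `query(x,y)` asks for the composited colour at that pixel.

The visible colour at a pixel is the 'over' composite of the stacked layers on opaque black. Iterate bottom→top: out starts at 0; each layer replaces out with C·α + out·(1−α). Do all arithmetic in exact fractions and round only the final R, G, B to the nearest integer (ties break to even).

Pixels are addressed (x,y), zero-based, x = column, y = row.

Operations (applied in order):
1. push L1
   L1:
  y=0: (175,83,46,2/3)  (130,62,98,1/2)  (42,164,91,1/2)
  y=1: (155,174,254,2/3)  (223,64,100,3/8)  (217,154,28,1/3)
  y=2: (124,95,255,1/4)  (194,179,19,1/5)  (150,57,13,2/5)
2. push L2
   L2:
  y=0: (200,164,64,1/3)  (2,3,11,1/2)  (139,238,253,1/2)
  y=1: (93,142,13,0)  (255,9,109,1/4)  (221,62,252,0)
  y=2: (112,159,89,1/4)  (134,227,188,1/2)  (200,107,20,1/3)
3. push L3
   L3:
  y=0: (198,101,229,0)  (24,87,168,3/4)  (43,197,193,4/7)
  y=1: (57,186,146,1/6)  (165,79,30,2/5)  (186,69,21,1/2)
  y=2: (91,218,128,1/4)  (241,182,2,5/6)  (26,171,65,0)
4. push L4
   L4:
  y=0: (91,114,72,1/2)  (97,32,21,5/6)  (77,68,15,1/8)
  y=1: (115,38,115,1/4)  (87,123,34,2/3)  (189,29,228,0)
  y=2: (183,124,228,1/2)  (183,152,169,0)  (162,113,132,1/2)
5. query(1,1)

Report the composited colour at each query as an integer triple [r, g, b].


(1,1) stack=L1,L2,L3,L4; from [0,0,0]:
L1 α=3/8: [669/8, 24, 75/2]
L2 α=1/4: [4047/32, 81/4, 443/8]
L3 α=2/5: [22701/160, 175/4, 1809/40]
L4 α=2/3: [16847/160, 1159/12, 4529/120]
= [105, 97, 38]


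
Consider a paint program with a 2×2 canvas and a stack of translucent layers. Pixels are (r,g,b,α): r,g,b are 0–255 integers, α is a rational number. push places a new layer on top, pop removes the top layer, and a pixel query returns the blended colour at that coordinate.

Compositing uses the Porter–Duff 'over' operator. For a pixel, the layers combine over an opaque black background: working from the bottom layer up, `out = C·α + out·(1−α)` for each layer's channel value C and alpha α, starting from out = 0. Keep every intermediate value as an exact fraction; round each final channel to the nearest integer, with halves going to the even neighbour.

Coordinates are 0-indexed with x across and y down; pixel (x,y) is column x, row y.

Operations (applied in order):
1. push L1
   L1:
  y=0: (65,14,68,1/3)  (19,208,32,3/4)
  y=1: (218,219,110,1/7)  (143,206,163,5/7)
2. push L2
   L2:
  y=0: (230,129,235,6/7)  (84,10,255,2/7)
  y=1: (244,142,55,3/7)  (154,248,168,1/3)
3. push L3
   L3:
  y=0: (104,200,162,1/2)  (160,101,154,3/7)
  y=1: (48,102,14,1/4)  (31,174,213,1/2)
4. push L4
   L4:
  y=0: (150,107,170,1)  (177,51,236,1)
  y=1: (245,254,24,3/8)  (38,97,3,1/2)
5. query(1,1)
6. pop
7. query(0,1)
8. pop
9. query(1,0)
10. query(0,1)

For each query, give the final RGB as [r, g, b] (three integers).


at x=1,y=1 over L1,L2,L3,L4:
after L1 α=5/7: [715/7, 1030/7, 815/7]
after L2 α=1/3: [836/7, 3796/21, 2806/21]
after L3 α=1/2: [1053/14, 3725/21, 7279/42]
after L4 α=1/2: [1585/28, 2881/21, 7405/84]
= [57, 137, 88]

(0,1) stack=L1,L2,L3; from [0,0,0]:
L1 α=1/7: [218/7, 219/7, 110/7]
L2 α=3/7: [5996/49, 3858/49, 1595/49]
L3 α=1/4: [5085/49, 4143/49, 5471/196]
= [104, 85, 28]

query (1,0) [L1,L2] — begin 0,0,0
after L1 α=3/4: [57/4, 156, 24]
after L2 α=2/7: [957/28, 800/7, 90]
rounded: [34, 114, 90]

(0,1) stack=L1,L2; from [0,0,0]:
+L1 (α=1/7) → [218/7, 219/7, 110/7]
+L2 (α=3/7) → [5996/49, 3858/49, 1595/49]
rounded: [122, 79, 33]


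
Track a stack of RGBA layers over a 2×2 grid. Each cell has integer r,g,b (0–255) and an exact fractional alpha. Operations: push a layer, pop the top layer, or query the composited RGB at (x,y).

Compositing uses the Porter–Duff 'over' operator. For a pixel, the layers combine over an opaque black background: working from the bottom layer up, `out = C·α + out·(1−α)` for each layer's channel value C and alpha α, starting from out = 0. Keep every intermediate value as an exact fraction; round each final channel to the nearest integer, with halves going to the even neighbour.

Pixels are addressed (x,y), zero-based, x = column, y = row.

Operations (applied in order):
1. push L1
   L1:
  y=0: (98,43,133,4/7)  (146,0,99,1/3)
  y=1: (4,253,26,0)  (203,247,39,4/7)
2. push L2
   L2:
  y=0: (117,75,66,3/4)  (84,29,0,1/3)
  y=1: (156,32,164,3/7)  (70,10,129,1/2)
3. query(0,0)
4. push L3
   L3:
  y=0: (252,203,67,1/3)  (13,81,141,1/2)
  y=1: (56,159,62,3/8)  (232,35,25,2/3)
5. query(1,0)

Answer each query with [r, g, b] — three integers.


query (0,0) [L1,L2] — begin 0,0,0
after L1 α=4/7: [56, 172/7, 76]
after L2 α=3/4: [407/4, 1747/28, 137/2]
→ [102, 62, 68]

query (1,0) [L1,L2,L3] — begin 0,0,0
L1 α=1/3: [146/3, 0, 33]
L2 α=1/3: [544/9, 29/3, 22]
L3 α=1/2: [661/18, 136/3, 163/2]
= [37, 45, 82]


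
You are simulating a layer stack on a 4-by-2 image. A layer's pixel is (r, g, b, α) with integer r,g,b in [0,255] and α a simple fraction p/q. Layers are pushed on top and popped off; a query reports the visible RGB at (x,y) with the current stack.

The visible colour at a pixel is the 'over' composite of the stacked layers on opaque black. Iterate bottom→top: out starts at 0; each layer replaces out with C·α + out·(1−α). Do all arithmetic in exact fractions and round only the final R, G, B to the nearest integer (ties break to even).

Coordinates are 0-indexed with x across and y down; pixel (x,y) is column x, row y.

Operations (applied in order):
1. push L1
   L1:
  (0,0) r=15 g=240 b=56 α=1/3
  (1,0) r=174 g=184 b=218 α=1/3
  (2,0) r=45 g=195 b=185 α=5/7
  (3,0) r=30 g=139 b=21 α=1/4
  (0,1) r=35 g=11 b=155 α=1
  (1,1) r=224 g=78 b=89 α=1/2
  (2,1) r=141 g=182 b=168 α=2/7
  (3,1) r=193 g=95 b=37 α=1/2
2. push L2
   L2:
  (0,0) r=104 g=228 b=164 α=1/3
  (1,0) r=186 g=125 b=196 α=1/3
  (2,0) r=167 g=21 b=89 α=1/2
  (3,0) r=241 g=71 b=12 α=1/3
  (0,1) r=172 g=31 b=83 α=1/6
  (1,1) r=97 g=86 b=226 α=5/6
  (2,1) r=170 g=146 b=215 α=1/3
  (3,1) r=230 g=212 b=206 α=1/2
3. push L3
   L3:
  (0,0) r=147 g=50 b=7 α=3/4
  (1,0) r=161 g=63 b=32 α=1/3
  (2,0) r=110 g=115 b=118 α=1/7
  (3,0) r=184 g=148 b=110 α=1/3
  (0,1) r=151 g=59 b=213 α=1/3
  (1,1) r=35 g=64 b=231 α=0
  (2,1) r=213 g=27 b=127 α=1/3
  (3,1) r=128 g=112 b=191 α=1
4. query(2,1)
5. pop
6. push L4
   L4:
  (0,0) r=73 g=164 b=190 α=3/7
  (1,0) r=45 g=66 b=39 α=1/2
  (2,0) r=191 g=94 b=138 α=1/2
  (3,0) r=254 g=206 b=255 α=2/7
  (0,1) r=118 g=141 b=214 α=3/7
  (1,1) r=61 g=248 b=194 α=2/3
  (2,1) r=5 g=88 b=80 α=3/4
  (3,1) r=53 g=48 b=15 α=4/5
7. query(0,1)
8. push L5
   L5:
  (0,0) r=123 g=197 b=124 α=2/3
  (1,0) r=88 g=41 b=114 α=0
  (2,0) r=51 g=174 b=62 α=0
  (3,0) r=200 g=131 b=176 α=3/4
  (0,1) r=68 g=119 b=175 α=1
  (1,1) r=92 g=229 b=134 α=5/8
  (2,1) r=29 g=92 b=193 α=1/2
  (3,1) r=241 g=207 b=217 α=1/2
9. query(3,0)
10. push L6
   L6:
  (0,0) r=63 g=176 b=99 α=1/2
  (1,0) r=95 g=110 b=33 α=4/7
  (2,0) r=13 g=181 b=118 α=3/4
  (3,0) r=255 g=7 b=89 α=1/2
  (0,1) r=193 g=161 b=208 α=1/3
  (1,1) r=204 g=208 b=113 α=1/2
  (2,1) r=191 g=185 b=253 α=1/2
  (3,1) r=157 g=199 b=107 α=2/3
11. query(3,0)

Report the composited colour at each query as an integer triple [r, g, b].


query (2,1) [L1,L2,L3] — begin 0,0,0
L1 α=2/7: [282/7, 52, 48]
L2 α=1/3: [1754/21, 250/3, 311/3]
L3 α=1/3: [7981/63, 581/9, 1003/9]
= [127, 65, 111]

query (0,1) [L1,L2,L4] — begin 0,0,0
L1 α=1: [35, 11, 155]
L2 α=1/6: [347/6, 43/3, 143]
L4 α=3/7: [1756/21, 1441/21, 1214/7]
rounded: [84, 69, 173]

at x=3,y=0 over L1,L2,L4,L5:
L1 α=1/4: [15/2, 139/4, 21/4]
L2 α=1/3: [256/3, 281/6, 15/2]
L4 α=2/7: [2804/21, 3877/42, 1095/14]
L5 α=3/4: [3851/21, 20383/168, 8487/56]
→ [183, 121, 152]

(3,0) stack=L1,L2,L4,L5,L6; from [0,0,0]:
after L1 α=1/4: [15/2, 139/4, 21/4]
after L2 α=1/3: [256/3, 281/6, 15/2]
after L4 α=2/7: [2804/21, 3877/42, 1095/14]
after L5 α=3/4: [3851/21, 20383/168, 8487/56]
after L6 α=1/2: [4603/21, 21559/336, 13471/112]
→ [219, 64, 120]


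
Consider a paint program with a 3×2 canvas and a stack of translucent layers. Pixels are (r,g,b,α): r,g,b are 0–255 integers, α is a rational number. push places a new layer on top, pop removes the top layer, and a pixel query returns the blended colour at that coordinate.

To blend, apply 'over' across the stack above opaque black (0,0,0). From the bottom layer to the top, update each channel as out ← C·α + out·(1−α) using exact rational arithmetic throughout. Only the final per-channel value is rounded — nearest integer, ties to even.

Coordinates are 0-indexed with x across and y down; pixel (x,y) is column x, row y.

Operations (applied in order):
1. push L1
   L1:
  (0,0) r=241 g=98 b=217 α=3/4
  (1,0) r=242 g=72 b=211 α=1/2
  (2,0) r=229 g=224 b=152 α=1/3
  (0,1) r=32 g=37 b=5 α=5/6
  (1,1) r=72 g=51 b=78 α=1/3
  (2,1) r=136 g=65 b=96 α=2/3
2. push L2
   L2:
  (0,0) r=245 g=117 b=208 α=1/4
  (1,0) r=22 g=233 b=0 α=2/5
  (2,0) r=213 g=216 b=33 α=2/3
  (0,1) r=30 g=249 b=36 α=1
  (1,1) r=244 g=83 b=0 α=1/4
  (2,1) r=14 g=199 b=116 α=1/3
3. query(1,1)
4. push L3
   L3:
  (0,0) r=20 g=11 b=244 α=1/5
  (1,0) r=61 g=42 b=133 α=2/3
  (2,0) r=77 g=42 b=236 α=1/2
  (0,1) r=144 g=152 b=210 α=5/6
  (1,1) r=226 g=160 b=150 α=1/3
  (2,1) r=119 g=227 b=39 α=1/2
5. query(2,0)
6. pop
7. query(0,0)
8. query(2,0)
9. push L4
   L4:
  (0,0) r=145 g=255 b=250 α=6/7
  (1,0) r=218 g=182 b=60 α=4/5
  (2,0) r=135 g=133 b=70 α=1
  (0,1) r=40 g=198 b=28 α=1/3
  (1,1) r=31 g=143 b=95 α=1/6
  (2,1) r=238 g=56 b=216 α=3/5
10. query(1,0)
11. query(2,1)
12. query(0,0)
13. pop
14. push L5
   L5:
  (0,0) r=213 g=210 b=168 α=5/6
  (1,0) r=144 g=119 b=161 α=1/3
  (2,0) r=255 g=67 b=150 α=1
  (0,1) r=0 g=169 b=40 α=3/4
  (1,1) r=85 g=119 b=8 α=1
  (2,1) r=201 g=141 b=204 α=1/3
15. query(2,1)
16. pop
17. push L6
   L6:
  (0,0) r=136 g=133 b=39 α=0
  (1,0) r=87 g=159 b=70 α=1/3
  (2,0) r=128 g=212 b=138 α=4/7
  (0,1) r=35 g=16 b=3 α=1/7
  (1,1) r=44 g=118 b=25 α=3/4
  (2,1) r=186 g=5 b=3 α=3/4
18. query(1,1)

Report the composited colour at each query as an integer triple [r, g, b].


(1,1) stack=L1,L2; from [0,0,0]:
after L1 α=1/3: [24, 17, 26]
after L2 α=1/4: [79, 67/2, 39/2]
→ [79, 34, 20]

(2,0) stack=L1,L2,L3; from [0,0,0]:
+L1 (α=1/3) → [229/3, 224/3, 152/3]
+L2 (α=2/3) → [1507/9, 1520/9, 350/9]
+L3 (α=1/2) → [1100/9, 949/9, 1237/9]
= [122, 105, 137]

query (0,0) [L1,L2] — begin 0,0,0
+L1 (α=3/4) → [723/4, 147/2, 651/4]
+L2 (α=1/4) → [3149/16, 675/8, 2785/16]
rounded: [197, 84, 174]

(2,0) stack=L1,L2; from [0,0,0]:
L1 α=1/3: [229/3, 224/3, 152/3]
L2 α=2/3: [1507/9, 1520/9, 350/9]
rounded: [167, 169, 39]

(1,0) stack=L1,L2,L4; from [0,0,0]:
+L1 (α=1/2) → [121, 36, 211/2]
+L2 (α=2/5) → [407/5, 574/5, 633/10]
+L4 (α=4/5) → [4767/25, 4214/25, 3033/50]
= [191, 169, 61]

(2,1) stack=L1,L2,L4; from [0,0,0]:
+L1 (α=2/3) → [272/3, 130/3, 64]
+L2 (α=1/3) → [586/9, 857/9, 244/3]
+L4 (α=3/5) → [7598/45, 3226/45, 2432/15]
= [169, 72, 162]

query (0,0) [L1,L2,L4] — begin 0,0,0
L1 α=3/4: [723/4, 147/2, 651/4]
L2 α=1/4: [3149/16, 675/8, 2785/16]
L4 α=6/7: [17069/112, 1845/8, 26785/112]
= [152, 231, 239]

at x=2,y=1 over L1,L2,L5:
after L1 α=2/3: [272/3, 130/3, 64]
after L2 α=1/3: [586/9, 857/9, 244/3]
after L5 α=1/3: [2981/27, 2983/27, 1100/9]
→ [110, 110, 122]

(1,1) stack=L1,L2,L6; from [0,0,0]:
L1 α=1/3: [24, 17, 26]
L2 α=1/4: [79, 67/2, 39/2]
L6 α=3/4: [211/4, 775/8, 189/8]
→ [53, 97, 24]


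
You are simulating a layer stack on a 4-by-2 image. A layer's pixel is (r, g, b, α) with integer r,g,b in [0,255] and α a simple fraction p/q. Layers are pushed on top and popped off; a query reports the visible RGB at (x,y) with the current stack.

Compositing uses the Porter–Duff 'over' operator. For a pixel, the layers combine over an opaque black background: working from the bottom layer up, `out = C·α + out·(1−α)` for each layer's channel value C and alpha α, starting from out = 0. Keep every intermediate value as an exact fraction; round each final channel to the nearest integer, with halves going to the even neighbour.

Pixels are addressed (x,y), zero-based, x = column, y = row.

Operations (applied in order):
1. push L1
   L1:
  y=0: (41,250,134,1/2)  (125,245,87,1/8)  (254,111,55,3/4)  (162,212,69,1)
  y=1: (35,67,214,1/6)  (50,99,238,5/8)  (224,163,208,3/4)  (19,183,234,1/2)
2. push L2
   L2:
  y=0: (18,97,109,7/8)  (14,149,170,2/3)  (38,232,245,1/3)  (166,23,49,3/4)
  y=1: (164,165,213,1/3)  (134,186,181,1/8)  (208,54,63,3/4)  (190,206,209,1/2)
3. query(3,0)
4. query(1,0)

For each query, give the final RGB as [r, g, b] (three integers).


at x=3,y=0 over L1,L2:
after L1 α=1: [162, 212, 69]
after L2 α=3/4: [165, 281/4, 54]
rounded: [165, 70, 54]

at x=1,y=0 over L1,L2:
L1 α=1/8: [125/8, 245/8, 87/8]
L2 α=2/3: [349/24, 2629/24, 2807/24]
→ [15, 110, 117]


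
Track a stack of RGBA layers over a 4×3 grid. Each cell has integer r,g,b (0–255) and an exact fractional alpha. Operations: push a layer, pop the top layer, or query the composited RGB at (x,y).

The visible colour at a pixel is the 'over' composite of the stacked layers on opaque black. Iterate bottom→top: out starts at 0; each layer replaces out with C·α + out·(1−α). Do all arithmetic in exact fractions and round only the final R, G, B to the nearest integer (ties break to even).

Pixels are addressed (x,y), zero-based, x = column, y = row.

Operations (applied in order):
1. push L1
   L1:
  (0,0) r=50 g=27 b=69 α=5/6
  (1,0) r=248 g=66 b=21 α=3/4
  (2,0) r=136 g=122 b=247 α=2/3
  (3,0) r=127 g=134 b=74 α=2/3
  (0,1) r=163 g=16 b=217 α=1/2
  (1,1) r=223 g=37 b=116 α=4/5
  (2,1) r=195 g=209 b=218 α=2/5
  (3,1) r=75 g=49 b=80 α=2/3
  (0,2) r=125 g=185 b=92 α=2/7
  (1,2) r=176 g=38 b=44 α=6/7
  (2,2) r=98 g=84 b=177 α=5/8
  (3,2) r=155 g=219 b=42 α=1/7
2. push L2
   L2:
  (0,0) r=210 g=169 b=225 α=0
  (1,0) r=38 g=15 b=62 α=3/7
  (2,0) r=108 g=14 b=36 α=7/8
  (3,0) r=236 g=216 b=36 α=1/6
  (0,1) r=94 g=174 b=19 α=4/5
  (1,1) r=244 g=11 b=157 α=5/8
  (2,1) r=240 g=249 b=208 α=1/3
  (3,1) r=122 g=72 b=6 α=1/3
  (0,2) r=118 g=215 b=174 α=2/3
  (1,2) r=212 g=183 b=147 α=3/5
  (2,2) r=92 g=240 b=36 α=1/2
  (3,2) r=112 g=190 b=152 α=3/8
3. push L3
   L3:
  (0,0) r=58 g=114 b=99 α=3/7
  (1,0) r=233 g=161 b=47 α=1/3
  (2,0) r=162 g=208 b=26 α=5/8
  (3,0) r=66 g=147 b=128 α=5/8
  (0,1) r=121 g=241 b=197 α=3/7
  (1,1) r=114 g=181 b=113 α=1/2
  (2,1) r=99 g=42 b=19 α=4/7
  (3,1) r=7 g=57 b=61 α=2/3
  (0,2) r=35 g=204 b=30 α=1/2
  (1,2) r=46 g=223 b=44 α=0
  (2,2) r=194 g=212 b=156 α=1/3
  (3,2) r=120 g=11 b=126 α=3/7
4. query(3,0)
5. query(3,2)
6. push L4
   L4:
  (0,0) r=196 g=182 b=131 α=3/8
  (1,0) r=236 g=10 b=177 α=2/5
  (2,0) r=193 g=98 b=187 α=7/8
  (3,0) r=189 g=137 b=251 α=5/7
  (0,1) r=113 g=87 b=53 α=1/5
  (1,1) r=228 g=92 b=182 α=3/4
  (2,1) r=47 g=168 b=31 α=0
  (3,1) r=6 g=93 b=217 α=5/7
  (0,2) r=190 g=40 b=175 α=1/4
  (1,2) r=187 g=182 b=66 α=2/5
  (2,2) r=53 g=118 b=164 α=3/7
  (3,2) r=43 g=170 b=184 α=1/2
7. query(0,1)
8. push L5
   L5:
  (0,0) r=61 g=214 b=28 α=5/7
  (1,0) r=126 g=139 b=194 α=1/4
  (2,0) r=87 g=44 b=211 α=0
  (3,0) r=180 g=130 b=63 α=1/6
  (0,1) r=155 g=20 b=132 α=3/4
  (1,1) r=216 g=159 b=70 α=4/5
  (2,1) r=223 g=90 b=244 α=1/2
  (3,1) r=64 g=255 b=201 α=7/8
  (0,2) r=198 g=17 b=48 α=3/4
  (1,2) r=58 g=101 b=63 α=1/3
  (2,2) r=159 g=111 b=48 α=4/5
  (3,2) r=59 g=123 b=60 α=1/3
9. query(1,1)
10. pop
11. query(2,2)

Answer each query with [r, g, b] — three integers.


(3,0) stack=L1,L2,L3; from [0,0,0]:
L1 α=2/3: [254/3, 268/3, 148/3]
L2 α=1/6: [989/9, 994/9, 424/9]
L3 α=5/8: [1979/24, 3199/24, 293/3]
→ [82, 133, 98]

query (3,2) [L1,L2,L3] — begin 0,0,0
+L1 (α=1/7) → [155/7, 219/7, 6]
+L2 (α=3/8) → [3127/56, 5085/56, 243/4]
+L3 (α=3/7) → [8167/98, 5547/98, 621/7]
rounded: [83, 57, 89]

query (0,1) [L1,L2,L3,L4] — begin 0,0,0
L1 α=1/2: [163/2, 8, 217/2]
L2 α=4/5: [183/2, 704/5, 369/10]
L3 α=3/7: [729/7, 6431/35, 3693/35]
L4 α=1/5: [3707/35, 28769/175, 16627/175]
→ [106, 164, 95]

(1,1) stack=L1,L2,L3,L4,L5; from [0,0,0]:
after L1 α=4/5: [892/5, 148/5, 464/5]
after L2 α=5/8: [1097/5, 719/40, 5317/40]
after L3 α=1/2: [1667/10, 7959/80, 9837/80]
after L4 α=3/4: [8507/40, 30039/320, 53517/320]
after L5 α=4/5: [43067/200, 233559/1600, 143117/1600]
= [215, 146, 89]

at x=2,y=2 over L1,L2,L3,L4:
after L1 α=5/8: [245/4, 105/2, 885/8]
after L2 α=1/2: [613/8, 585/4, 1173/16]
after L3 α=1/3: [463/4, 1009/6, 807/8]
after L4 α=3/7: [622/7, 440/3, 1791/14]
rounded: [89, 147, 128]


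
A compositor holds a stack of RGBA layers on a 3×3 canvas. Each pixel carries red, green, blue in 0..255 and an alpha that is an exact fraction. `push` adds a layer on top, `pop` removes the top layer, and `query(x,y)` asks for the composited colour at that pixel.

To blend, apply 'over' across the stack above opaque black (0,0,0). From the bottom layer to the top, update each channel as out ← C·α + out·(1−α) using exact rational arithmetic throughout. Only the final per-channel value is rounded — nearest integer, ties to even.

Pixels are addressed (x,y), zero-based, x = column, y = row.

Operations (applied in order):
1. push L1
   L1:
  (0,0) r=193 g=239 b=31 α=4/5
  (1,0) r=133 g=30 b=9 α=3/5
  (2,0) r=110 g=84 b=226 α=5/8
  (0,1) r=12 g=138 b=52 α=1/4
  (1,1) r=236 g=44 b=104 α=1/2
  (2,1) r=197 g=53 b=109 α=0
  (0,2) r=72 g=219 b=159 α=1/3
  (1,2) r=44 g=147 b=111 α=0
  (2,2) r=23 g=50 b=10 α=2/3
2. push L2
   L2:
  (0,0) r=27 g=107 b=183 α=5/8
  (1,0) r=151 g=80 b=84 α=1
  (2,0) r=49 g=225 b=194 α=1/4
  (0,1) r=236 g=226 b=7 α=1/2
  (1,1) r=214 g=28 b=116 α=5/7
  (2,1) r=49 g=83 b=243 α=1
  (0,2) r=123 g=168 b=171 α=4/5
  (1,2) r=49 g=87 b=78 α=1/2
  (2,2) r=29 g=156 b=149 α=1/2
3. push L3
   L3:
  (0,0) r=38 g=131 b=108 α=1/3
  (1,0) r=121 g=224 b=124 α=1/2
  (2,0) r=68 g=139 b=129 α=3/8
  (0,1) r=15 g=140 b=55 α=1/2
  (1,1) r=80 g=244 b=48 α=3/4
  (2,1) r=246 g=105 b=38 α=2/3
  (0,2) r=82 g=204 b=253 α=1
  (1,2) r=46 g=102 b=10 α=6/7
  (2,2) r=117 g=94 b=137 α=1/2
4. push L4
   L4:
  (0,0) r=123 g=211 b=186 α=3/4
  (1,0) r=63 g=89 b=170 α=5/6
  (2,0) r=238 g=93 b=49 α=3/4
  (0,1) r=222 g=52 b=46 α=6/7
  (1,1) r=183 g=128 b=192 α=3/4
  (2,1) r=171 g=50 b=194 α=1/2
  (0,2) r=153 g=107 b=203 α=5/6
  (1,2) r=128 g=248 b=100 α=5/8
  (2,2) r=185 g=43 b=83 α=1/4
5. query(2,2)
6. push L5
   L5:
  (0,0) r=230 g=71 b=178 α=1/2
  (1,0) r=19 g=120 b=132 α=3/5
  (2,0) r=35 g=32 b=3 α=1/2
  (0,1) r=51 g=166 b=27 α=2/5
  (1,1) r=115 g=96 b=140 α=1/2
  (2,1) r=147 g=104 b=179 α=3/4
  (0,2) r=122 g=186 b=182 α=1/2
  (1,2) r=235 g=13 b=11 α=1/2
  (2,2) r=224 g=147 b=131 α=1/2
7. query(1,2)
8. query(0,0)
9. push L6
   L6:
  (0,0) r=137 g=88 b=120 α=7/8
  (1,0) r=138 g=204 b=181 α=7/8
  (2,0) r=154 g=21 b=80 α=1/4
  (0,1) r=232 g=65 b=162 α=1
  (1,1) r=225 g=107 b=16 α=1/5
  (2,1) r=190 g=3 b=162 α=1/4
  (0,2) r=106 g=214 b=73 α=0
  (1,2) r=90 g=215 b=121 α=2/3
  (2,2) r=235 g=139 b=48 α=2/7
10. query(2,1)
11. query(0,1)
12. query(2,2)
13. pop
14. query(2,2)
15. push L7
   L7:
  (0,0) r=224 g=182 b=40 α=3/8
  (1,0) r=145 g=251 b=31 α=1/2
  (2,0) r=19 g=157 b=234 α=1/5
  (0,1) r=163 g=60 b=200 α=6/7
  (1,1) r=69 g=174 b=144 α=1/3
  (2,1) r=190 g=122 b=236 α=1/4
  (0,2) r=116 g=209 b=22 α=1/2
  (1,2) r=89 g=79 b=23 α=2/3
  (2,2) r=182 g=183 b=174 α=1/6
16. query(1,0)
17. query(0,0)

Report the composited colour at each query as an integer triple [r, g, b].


query (2,2) [L1,L2,L3,L4] — begin 0,0,0
after L1 α=2/3: [46/3, 100/3, 20/3]
after L2 α=1/2: [133/6, 284/3, 467/6]
after L3 α=1/2: [835/12, 283/3, 1289/12]
after L4 α=1/4: [1575/16, 163/2, 1621/16]
= [98, 82, 101]

query (1,2) [L1,L2,L3,L4,L5] — begin 0,0,0
L1 α=0: [0, 0, 0]
L2 α=1/2: [49/2, 87/2, 39]
L3 α=6/7: [601/14, 1311/14, 99/7]
L4 α=5/8: [10763/112, 21293/112, 3797/56]
L5 α=1/2: [37083/224, 22749/224, 4413/112]
rounded: [166, 102, 39]

(0,0) stack=L1,L2,L3,L4,L5; from [0,0,0]:
L1 α=4/5: [772/5, 956/5, 124/5]
L2 α=5/8: [2991/40, 5543/40, 4947/40]
L3 α=1/3: [3751/60, 2721/20, 2369/20]
L4 α=3/4: [25891/240, 15381/80, 13529/80]
L5 α=1/2: [81091/480, 21061/160, 27769/160]
rounded: [169, 132, 174]

query (2,1) [L1,L2,L3,L4,L5,L6] — begin 0,0,0
after L1 α=0: [0, 0, 0]
after L2 α=1: [49, 83, 243]
after L3 α=2/3: [541/3, 293/3, 319/3]
after L4 α=1/2: [527/3, 443/6, 901/6]
after L5 α=3/4: [925/6, 2315/24, 4123/24]
after L6 α=1/4: [1305/8, 2339/32, 5419/32]
= [163, 73, 169]

(0,1) stack=L1,L2,L3,L4,L5,L6; from [0,0,0]:
+L1 (α=1/4) → [3, 69/2, 13]
+L2 (α=1/2) → [239/2, 521/4, 10]
+L3 (α=1/2) → [269/4, 1081/8, 65/2]
+L4 (α=6/7) → [5597/28, 511/8, 617/14]
+L5 (α=2/5) → [19647/140, 4189/40, 2607/70]
+L6 (α=1) → [232, 65, 162]
→ [232, 65, 162]

query (2,2) [L1,L2,L3,L4,L5,L6] — begin 0,0,0
after L1 α=2/3: [46/3, 100/3, 20/3]
after L2 α=1/2: [133/6, 284/3, 467/6]
after L3 α=1/2: [835/12, 283/3, 1289/12]
after L4 α=1/4: [1575/16, 163/2, 1621/16]
after L5 α=1/2: [5159/32, 457/4, 3717/32]
after L6 α=2/7: [40835/224, 3397/28, 21657/224]
= [182, 121, 97]

(2,2) stack=L1,L2,L3,L4,L5; from [0,0,0]:
+L1 (α=2/3) → [46/3, 100/3, 20/3]
+L2 (α=1/2) → [133/6, 284/3, 467/6]
+L3 (α=1/2) → [835/12, 283/3, 1289/12]
+L4 (α=1/4) → [1575/16, 163/2, 1621/16]
+L5 (α=1/2) → [5159/32, 457/4, 3717/32]
→ [161, 114, 116]

at x=1,y=0 over L1,L2,L3,L4,L5,L7:
+L1 (α=3/5) → [399/5, 18, 27/5]
+L2 (α=1) → [151, 80, 84]
+L3 (α=1/2) → [136, 152, 104]
+L4 (α=5/6) → [451/6, 199/2, 159]
+L5 (α=3/5) → [622/15, 559/5, 714/5]
+L7 (α=1/2) → [2797/30, 907/5, 869/10]
→ [93, 181, 87]

at x=0,y=0 over L1,L2,L3,L4,L5,L7:
after L1 α=4/5: [772/5, 956/5, 124/5]
after L2 α=5/8: [2991/40, 5543/40, 4947/40]
after L3 α=1/3: [3751/60, 2721/20, 2369/20]
after L4 α=3/4: [25891/240, 15381/80, 13529/80]
after L5 α=1/2: [81091/480, 21061/160, 27769/160]
after L7 α=3/8: [145603/768, 38533/256, 31609/256]
= [190, 151, 123]
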